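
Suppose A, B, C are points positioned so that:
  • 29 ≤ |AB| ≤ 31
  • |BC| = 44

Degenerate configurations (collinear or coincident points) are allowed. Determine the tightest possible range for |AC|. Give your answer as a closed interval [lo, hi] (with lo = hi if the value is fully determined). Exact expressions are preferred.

|AB| ∈ [29, 31]
|BC| ∈ {44}
|AC| ∈ [13, 75]

|AC| ∈ [13, 75]  (≈ [13.0000, 75.0000])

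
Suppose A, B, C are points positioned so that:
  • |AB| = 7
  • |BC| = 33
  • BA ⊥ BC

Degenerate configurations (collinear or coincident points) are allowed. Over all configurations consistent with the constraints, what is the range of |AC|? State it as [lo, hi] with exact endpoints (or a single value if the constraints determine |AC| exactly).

|AB| ∈ {7}
|BC| ∈ {33}
|AC| ∈ {√(1138)}

|AC| = √(1138)  (≈ 33.7343)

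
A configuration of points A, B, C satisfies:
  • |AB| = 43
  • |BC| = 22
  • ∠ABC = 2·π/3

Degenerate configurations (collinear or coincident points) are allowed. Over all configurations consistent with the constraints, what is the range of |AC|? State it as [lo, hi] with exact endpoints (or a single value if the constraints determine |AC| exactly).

|AC| = √(3279)  (≈ 57.2626)

|AB| ∈ {43}
|BC| ∈ {22}
|AC| ∈ {√(3279)}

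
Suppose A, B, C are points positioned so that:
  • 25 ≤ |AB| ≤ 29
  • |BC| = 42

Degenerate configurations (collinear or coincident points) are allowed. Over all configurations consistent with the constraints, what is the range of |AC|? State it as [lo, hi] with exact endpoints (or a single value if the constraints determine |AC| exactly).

|AC| ∈ [13, 71]  (≈ [13.0000, 71.0000])

|AB| ∈ [25, 29]
|BC| ∈ {42}
|AC| ∈ [13, 71]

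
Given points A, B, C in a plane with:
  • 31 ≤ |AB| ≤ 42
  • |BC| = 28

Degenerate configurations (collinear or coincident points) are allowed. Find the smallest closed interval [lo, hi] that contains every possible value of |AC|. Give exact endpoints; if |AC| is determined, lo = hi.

|AC| ∈ [3, 70]  (≈ [3.0000, 70.0000])

|AB| ∈ [31, 42]
|BC| ∈ {28}
|AC| ∈ [3, 70]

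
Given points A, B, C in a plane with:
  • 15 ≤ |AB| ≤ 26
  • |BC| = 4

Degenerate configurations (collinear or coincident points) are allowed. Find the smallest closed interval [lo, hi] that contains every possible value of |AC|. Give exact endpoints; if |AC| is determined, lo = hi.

|AC| ∈ [11, 30]  (≈ [11.0000, 30.0000])

|AB| ∈ [15, 26]
|BC| ∈ {4}
|AC| ∈ [11, 30]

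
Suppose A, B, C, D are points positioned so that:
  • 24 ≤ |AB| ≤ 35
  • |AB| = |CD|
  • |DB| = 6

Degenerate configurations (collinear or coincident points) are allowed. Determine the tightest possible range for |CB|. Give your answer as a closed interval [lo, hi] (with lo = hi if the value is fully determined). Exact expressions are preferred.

|AB| ∈ [24, 35]
|BD| ∈ {6}
|CD| ∈ [24, 35]
|AD| ∈ [18, 41]
|BC| ∈ [18, 41]
|AC| ∈ [0, 76]

|CB| ∈ [18, 41]  (≈ [18.0000, 41.0000])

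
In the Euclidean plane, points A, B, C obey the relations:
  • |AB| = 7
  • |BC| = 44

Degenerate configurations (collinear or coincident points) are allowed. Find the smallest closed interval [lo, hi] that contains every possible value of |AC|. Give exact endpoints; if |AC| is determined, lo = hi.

|AB| ∈ {7}
|BC| ∈ {44}
|AC| ∈ [37, 51]

|AC| ∈ [37, 51]  (≈ [37.0000, 51.0000])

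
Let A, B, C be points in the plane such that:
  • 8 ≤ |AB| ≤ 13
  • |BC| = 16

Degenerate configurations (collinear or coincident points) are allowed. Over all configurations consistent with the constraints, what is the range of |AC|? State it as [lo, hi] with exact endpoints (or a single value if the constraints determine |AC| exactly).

|AB| ∈ [8, 13]
|BC| ∈ {16}
|AC| ∈ [3, 29]

|AC| ∈ [3, 29]  (≈ [3.0000, 29.0000])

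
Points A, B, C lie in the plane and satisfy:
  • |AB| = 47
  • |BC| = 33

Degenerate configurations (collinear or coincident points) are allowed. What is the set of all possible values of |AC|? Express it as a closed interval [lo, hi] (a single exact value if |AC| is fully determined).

|AB| ∈ {47}
|BC| ∈ {33}
|AC| ∈ [14, 80]

|AC| ∈ [14, 80]  (≈ [14.0000, 80.0000])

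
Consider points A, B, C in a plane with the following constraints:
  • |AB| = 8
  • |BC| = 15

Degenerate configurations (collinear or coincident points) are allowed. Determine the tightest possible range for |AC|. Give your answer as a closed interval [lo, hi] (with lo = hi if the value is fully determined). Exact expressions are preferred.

|AC| ∈ [7, 23]  (≈ [7.0000, 23.0000])

|AB| ∈ {8}
|BC| ∈ {15}
|AC| ∈ [7, 23]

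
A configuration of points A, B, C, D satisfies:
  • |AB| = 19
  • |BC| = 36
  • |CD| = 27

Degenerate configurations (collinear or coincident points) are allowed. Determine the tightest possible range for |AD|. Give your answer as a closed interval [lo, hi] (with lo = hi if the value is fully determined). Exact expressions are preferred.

|AD| ∈ [0, 82]  (≈ [0.0000, 82.0000])

|AB| ∈ {19}
|BC| ∈ {36}
|CD| ∈ {27}
|AC| ∈ [17, 55]
|BD| ∈ [9, 63]
|AD| ∈ [0, 82]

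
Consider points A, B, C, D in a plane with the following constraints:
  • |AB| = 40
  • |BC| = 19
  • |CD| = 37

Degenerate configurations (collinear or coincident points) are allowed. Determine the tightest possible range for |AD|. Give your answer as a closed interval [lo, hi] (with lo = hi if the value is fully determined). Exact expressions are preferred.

|AB| ∈ {40}
|BC| ∈ {19}
|CD| ∈ {37}
|AC| ∈ [21, 59]
|BD| ∈ [18, 56]
|AD| ∈ [0, 96]

|AD| ∈ [0, 96]  (≈ [0.0000, 96.0000])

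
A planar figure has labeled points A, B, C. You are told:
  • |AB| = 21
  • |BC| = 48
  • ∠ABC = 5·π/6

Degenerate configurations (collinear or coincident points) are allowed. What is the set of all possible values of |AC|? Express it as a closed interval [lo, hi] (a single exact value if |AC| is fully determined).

|AC| = 3·√(112·√(3) + 305)  (≈ 67.0142)

|AB| ∈ {21}
|BC| ∈ {48}
|AC| ∈ {3·√(112·√(3) + 305)}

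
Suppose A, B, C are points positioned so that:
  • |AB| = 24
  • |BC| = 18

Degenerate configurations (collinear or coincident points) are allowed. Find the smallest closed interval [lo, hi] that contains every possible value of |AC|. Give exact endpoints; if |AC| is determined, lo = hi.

|AB| ∈ {24}
|BC| ∈ {18}
|AC| ∈ [6, 42]

|AC| ∈ [6, 42]  (≈ [6.0000, 42.0000])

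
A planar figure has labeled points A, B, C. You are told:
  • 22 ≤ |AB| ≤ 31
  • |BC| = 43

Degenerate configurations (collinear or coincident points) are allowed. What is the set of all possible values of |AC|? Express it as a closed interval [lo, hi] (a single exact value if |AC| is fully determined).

|AC| ∈ [12, 74]  (≈ [12.0000, 74.0000])

|AB| ∈ [22, 31]
|BC| ∈ {43}
|AC| ∈ [12, 74]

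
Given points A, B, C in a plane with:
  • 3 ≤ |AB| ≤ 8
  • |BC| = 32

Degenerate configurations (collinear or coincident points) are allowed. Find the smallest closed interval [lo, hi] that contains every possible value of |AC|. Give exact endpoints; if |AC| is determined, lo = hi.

|AB| ∈ [3, 8]
|BC| ∈ {32}
|AC| ∈ [24, 40]

|AC| ∈ [24, 40]  (≈ [24.0000, 40.0000])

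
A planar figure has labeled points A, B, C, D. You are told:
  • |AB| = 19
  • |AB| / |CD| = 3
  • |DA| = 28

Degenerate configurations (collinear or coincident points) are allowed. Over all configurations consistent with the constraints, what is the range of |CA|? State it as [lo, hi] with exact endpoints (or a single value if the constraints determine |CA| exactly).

|AB| ∈ {19}
|AD| ∈ {28}
|CD| ∈ {19/3}
|BD| ∈ [9, 47]
|AC| ∈ [65/3, 103/3]
|BC| ∈ [8/3, 160/3]

|CA| ∈ [65/3, 103/3]  (≈ [21.6667, 34.3333])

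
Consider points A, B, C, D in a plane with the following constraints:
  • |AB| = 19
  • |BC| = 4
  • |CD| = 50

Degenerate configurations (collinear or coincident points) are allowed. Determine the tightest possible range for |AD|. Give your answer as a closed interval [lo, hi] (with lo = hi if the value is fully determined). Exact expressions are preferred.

|AD| ∈ [27, 73]  (≈ [27.0000, 73.0000])

|AB| ∈ {19}
|BC| ∈ {4}
|CD| ∈ {50}
|AC| ∈ [15, 23]
|BD| ∈ [46, 54]
|AD| ∈ [27, 73]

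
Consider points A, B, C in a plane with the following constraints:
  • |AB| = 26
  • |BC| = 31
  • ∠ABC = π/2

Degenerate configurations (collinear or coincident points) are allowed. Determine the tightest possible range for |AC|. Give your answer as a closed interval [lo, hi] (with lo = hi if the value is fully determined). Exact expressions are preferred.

|AB| ∈ {26}
|BC| ∈ {31}
|AC| ∈ {√(1637)}

|AC| = √(1637)  (≈ 40.4599)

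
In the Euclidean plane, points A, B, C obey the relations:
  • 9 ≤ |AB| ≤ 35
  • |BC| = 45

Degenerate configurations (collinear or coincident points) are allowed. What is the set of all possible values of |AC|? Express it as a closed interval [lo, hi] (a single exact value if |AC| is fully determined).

|AC| ∈ [10, 80]  (≈ [10.0000, 80.0000])

|AB| ∈ [9, 35]
|BC| ∈ {45}
|AC| ∈ [10, 80]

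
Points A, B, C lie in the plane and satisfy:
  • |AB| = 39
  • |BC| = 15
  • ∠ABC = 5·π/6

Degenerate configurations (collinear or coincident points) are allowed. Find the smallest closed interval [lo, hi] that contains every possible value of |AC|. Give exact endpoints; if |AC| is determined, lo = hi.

|AC| = 3·√(65·√(3) + 194)  (≈ 52.5286)

|AB| ∈ {39}
|BC| ∈ {15}
|AC| ∈ {3·√(65·√(3) + 194)}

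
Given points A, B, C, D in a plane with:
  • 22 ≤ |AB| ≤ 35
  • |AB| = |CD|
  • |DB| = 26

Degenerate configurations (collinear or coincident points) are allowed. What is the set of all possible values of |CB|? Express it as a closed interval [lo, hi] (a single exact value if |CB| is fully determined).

|CB| ∈ [0, 61]  (≈ [0.0000, 61.0000])

|AB| ∈ [22, 35]
|BD| ∈ {26}
|CD| ∈ [22, 35]
|AD| ∈ [0, 61]
|BC| ∈ [0, 61]
|AC| ∈ [0, 96]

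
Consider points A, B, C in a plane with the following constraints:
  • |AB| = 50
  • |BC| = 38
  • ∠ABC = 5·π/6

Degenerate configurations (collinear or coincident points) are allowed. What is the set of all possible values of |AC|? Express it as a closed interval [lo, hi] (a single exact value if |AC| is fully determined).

|AB| ∈ {50}
|BC| ∈ {38}
|AC| ∈ {2·√(475·√(3) + 986)}

|AC| = 2·√(475·√(3) + 986)  (≈ 85.0582)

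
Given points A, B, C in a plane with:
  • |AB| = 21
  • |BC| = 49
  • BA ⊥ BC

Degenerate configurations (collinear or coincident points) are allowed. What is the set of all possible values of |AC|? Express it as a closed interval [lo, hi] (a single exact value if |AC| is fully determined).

|AB| ∈ {21}
|BC| ∈ {49}
|AC| ∈ {7·√(58)}

|AC| = 7·√(58)  (≈ 53.3104)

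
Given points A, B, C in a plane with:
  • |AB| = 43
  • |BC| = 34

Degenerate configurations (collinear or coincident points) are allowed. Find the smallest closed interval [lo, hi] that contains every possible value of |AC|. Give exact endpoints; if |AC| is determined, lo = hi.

|AC| ∈ [9, 77]  (≈ [9.0000, 77.0000])

|AB| ∈ {43}
|BC| ∈ {34}
|AC| ∈ [9, 77]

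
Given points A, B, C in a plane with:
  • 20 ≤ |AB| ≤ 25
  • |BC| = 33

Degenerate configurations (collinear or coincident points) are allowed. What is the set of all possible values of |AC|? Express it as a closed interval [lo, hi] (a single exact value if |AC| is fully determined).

|AC| ∈ [8, 58]  (≈ [8.0000, 58.0000])

|AB| ∈ [20, 25]
|BC| ∈ {33}
|AC| ∈ [8, 58]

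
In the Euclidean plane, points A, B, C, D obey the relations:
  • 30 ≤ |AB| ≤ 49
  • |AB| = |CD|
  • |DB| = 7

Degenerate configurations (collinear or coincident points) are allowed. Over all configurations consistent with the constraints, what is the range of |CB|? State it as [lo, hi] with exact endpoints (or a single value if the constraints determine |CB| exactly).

|CB| ∈ [23, 56]  (≈ [23.0000, 56.0000])

|AB| ∈ [30, 49]
|BD| ∈ {7}
|CD| ∈ [30, 49]
|AD| ∈ [23, 56]
|BC| ∈ [23, 56]
|AC| ∈ [0, 105]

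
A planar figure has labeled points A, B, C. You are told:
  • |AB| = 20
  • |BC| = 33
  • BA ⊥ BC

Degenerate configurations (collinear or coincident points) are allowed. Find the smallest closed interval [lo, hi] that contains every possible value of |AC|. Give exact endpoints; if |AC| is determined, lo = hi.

|AB| ∈ {20}
|BC| ∈ {33}
|AC| ∈ {√(1489)}

|AC| = √(1489)  (≈ 38.5876)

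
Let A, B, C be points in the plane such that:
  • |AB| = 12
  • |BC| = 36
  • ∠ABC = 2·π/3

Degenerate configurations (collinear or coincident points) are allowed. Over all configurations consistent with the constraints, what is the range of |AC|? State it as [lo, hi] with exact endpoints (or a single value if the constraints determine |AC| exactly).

|AB| ∈ {12}
|BC| ∈ {36}
|AC| ∈ {12·√(13)}

|AC| = 12·√(13)  (≈ 43.2666)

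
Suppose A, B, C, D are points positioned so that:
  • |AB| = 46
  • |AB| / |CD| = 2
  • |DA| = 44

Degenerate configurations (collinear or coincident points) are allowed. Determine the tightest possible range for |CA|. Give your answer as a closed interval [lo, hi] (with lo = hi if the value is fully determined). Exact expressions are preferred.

|CA| ∈ [21, 67]  (≈ [21.0000, 67.0000])

|AB| ∈ {46}
|AD| ∈ {44}
|CD| ∈ {23}
|BD| ∈ [2, 90]
|AC| ∈ [21, 67]
|BC| ∈ [0, 113]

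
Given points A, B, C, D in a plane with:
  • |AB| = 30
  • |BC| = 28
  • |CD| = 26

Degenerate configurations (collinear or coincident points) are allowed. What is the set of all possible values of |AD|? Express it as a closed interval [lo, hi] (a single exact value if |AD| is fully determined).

|AD| ∈ [0, 84]  (≈ [0.0000, 84.0000])

|AB| ∈ {30}
|BC| ∈ {28}
|CD| ∈ {26}
|AC| ∈ [2, 58]
|BD| ∈ [2, 54]
|AD| ∈ [0, 84]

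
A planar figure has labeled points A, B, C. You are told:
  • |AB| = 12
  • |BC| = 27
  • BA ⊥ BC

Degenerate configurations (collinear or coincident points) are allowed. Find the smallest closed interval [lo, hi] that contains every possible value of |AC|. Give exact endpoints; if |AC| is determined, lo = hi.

|AC| = 3·√(97)  (≈ 29.5466)

|AB| ∈ {12}
|BC| ∈ {27}
|AC| ∈ {3·√(97)}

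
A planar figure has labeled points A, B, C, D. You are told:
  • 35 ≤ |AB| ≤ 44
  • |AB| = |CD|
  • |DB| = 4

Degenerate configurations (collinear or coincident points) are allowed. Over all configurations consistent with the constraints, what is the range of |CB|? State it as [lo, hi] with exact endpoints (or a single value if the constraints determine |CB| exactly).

|AB| ∈ [35, 44]
|BD| ∈ {4}
|CD| ∈ [35, 44]
|AD| ∈ [31, 48]
|BC| ∈ [31, 48]
|AC| ∈ [0, 92]

|CB| ∈ [31, 48]  (≈ [31.0000, 48.0000])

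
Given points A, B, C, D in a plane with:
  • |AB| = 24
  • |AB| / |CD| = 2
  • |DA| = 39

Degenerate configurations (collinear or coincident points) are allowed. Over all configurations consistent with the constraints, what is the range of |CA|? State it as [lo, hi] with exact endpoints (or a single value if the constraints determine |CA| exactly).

|AB| ∈ {24}
|AD| ∈ {39}
|CD| ∈ {12}
|BD| ∈ [15, 63]
|AC| ∈ [27, 51]
|BC| ∈ [3, 75]

|CA| ∈ [27, 51]  (≈ [27.0000, 51.0000])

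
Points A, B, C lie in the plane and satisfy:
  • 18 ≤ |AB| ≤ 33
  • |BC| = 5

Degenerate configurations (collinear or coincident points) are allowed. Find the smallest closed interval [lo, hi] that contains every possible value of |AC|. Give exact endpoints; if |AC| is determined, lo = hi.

|AB| ∈ [18, 33]
|BC| ∈ {5}
|AC| ∈ [13, 38]

|AC| ∈ [13, 38]  (≈ [13.0000, 38.0000])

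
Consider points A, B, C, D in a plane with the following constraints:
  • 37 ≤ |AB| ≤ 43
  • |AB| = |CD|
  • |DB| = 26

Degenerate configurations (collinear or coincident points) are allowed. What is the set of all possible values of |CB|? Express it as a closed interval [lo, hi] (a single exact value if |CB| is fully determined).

|CB| ∈ [11, 69]  (≈ [11.0000, 69.0000])

|AB| ∈ [37, 43]
|BD| ∈ {26}
|CD| ∈ [37, 43]
|AD| ∈ [11, 69]
|BC| ∈ [11, 69]
|AC| ∈ [0, 112]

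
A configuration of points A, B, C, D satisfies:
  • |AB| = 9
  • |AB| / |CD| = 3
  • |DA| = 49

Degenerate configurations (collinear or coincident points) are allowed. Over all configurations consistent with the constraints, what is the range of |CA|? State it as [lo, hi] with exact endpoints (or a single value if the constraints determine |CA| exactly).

|AB| ∈ {9}
|AD| ∈ {49}
|CD| ∈ {3}
|BD| ∈ [40, 58]
|AC| ∈ [46, 52]
|BC| ∈ [37, 61]

|CA| ∈ [46, 52]  (≈ [46.0000, 52.0000])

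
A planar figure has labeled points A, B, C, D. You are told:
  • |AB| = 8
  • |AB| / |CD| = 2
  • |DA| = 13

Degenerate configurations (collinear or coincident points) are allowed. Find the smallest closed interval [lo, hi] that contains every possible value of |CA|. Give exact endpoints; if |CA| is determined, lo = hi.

|AB| ∈ {8}
|AD| ∈ {13}
|CD| ∈ {4}
|BD| ∈ [5, 21]
|AC| ∈ [9, 17]
|BC| ∈ [1, 25]

|CA| ∈ [9, 17]  (≈ [9.0000, 17.0000])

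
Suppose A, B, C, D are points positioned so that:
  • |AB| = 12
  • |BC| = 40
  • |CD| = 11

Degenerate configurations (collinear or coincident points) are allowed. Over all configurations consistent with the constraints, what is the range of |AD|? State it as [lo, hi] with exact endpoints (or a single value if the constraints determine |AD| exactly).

|AB| ∈ {12}
|BC| ∈ {40}
|CD| ∈ {11}
|AC| ∈ [28, 52]
|BD| ∈ [29, 51]
|AD| ∈ [17, 63]

|AD| ∈ [17, 63]  (≈ [17.0000, 63.0000])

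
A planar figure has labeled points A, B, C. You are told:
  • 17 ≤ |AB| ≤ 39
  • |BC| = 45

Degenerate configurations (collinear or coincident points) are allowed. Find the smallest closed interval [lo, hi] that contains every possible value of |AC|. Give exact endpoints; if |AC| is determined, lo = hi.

|AC| ∈ [6, 84]  (≈ [6.0000, 84.0000])

|AB| ∈ [17, 39]
|BC| ∈ {45}
|AC| ∈ [6, 84]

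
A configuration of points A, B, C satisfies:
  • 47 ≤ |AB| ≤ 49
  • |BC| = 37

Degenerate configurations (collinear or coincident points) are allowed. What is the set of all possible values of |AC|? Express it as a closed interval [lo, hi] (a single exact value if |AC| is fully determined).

|AB| ∈ [47, 49]
|BC| ∈ {37}
|AC| ∈ [10, 86]

|AC| ∈ [10, 86]  (≈ [10.0000, 86.0000])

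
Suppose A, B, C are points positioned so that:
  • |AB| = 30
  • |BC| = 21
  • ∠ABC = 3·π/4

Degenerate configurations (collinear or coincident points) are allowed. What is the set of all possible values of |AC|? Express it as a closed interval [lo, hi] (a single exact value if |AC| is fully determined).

|AC| = 3·√(70·√(2) + 149)  (≈ 47.2436)

|AB| ∈ {30}
|BC| ∈ {21}
|AC| ∈ {3·√(70·√(2) + 149)}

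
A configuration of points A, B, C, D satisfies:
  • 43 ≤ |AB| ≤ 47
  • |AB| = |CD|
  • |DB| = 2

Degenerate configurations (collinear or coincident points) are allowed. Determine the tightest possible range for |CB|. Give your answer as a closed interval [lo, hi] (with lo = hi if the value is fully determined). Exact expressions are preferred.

|AB| ∈ [43, 47]
|BD| ∈ {2}
|CD| ∈ [43, 47]
|AD| ∈ [41, 49]
|BC| ∈ [41, 49]
|AC| ∈ [0, 96]

|CB| ∈ [41, 49]  (≈ [41.0000, 49.0000])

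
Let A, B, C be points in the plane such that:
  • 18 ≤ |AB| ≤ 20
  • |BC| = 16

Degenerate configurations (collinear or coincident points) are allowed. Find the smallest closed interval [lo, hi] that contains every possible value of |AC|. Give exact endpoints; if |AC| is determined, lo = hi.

|AC| ∈ [2, 36]  (≈ [2.0000, 36.0000])

|AB| ∈ [18, 20]
|BC| ∈ {16}
|AC| ∈ [2, 36]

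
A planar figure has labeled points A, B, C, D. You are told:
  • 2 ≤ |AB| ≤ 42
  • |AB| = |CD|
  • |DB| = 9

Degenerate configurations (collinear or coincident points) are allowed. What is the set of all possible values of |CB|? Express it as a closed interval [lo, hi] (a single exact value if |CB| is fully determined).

|AB| ∈ [2, 42]
|BD| ∈ {9}
|CD| ∈ [2, 42]
|AD| ∈ [0, 51]
|BC| ∈ [0, 51]
|AC| ∈ [0, 93]

|CB| ∈ [0, 51]  (≈ [0.0000, 51.0000])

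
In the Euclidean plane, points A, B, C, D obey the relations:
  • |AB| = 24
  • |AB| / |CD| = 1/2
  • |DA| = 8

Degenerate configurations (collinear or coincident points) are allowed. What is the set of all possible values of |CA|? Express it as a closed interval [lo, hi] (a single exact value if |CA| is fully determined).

|CA| ∈ [40, 56]  (≈ [40.0000, 56.0000])

|AB| ∈ {24}
|AD| ∈ {8}
|CD| ∈ {48}
|BD| ∈ [16, 32]
|AC| ∈ [40, 56]
|BC| ∈ [16, 80]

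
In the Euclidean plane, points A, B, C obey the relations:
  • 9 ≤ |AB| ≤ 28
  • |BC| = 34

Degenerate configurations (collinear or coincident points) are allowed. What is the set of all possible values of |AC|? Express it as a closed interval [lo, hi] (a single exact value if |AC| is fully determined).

|AB| ∈ [9, 28]
|BC| ∈ {34}
|AC| ∈ [6, 62]

|AC| ∈ [6, 62]  (≈ [6.0000, 62.0000])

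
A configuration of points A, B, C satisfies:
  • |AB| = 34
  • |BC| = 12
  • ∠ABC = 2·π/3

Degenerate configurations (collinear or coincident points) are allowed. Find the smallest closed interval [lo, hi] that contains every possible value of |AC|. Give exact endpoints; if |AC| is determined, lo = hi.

|AC| = 2·√(427)  (≈ 41.3280)

|AB| ∈ {34}
|BC| ∈ {12}
|AC| ∈ {2·√(427)}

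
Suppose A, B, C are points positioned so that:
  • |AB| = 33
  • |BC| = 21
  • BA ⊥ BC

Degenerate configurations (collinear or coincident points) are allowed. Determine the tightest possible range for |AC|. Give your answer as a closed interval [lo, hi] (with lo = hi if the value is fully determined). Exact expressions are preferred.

|AB| ∈ {33}
|BC| ∈ {21}
|AC| ∈ {3·√(170)}

|AC| = 3·√(170)  (≈ 39.1152)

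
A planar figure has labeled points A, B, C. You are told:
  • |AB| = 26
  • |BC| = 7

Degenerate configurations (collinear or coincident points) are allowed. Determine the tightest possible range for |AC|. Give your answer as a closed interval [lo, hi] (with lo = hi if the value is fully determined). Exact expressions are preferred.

|AC| ∈ [19, 33]  (≈ [19.0000, 33.0000])

|AB| ∈ {26}
|BC| ∈ {7}
|AC| ∈ [19, 33]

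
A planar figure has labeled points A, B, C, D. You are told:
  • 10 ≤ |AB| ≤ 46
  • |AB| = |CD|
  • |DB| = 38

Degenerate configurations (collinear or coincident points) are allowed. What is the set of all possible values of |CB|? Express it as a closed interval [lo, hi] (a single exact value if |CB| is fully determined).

|CB| ∈ [0, 84]  (≈ [0.0000, 84.0000])

|AB| ∈ [10, 46]
|BD| ∈ {38}
|CD| ∈ [10, 46]
|AD| ∈ [0, 84]
|BC| ∈ [0, 84]
|AC| ∈ [0, 130]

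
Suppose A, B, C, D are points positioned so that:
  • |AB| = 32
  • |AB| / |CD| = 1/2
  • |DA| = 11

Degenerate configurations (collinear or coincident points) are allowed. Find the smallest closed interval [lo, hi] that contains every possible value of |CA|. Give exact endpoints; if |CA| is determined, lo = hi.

|AB| ∈ {32}
|AD| ∈ {11}
|CD| ∈ {64}
|BD| ∈ [21, 43]
|AC| ∈ [53, 75]
|BC| ∈ [21, 107]

|CA| ∈ [53, 75]  (≈ [53.0000, 75.0000])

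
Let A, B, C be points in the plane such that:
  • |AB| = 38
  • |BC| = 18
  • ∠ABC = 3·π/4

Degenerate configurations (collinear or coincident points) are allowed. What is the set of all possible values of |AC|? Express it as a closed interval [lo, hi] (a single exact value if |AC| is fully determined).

|AB| ∈ {38}
|BC| ∈ {18}
|AC| ∈ {2·√(171·√(2) + 442)}

|AC| = 2·√(171·√(2) + 442)  (≈ 52.3003)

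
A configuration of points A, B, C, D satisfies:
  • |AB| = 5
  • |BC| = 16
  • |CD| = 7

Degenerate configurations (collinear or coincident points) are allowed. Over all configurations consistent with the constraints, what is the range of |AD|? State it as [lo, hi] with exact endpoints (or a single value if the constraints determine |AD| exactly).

|AD| ∈ [4, 28]  (≈ [4.0000, 28.0000])

|AB| ∈ {5}
|BC| ∈ {16}
|CD| ∈ {7}
|AC| ∈ [11, 21]
|BD| ∈ [9, 23]
|AD| ∈ [4, 28]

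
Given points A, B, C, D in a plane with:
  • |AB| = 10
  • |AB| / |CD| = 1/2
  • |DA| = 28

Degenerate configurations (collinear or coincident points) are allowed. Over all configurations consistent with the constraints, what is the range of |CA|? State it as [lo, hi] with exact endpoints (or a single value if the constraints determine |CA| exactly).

|AB| ∈ {10}
|AD| ∈ {28}
|CD| ∈ {20}
|BD| ∈ [18, 38]
|AC| ∈ [8, 48]
|BC| ∈ [0, 58]

|CA| ∈ [8, 48]  (≈ [8.0000, 48.0000])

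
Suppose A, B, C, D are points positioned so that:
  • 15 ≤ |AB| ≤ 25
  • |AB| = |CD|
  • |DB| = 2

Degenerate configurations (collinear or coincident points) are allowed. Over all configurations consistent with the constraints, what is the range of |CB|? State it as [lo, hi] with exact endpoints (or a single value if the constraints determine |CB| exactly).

|AB| ∈ [15, 25]
|BD| ∈ {2}
|CD| ∈ [15, 25]
|AD| ∈ [13, 27]
|BC| ∈ [13, 27]
|AC| ∈ [0, 52]

|CB| ∈ [13, 27]  (≈ [13.0000, 27.0000])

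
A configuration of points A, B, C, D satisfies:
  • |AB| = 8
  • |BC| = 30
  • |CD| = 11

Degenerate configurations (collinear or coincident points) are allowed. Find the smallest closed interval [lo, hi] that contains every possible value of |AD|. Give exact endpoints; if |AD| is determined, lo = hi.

|AD| ∈ [11, 49]  (≈ [11.0000, 49.0000])

|AB| ∈ {8}
|BC| ∈ {30}
|CD| ∈ {11}
|AC| ∈ [22, 38]
|BD| ∈ [19, 41]
|AD| ∈ [11, 49]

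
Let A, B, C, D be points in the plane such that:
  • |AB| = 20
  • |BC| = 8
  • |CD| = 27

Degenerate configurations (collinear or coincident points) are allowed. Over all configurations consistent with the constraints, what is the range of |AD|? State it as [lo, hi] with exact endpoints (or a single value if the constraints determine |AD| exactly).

|AB| ∈ {20}
|BC| ∈ {8}
|CD| ∈ {27}
|AC| ∈ [12, 28]
|BD| ∈ [19, 35]
|AD| ∈ [0, 55]

|AD| ∈ [0, 55]  (≈ [0.0000, 55.0000])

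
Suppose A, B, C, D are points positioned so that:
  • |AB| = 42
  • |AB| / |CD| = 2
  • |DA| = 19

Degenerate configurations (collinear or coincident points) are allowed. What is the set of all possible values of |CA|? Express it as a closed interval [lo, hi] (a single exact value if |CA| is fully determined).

|CA| ∈ [2, 40]  (≈ [2.0000, 40.0000])

|AB| ∈ {42}
|AD| ∈ {19}
|CD| ∈ {21}
|BD| ∈ [23, 61]
|AC| ∈ [2, 40]
|BC| ∈ [2, 82]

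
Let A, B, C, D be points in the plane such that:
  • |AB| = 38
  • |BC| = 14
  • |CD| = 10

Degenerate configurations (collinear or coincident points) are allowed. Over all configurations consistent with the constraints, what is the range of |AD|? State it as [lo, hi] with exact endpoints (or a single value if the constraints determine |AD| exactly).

|AB| ∈ {38}
|BC| ∈ {14}
|CD| ∈ {10}
|AC| ∈ [24, 52]
|BD| ∈ [4, 24]
|AD| ∈ [14, 62]

|AD| ∈ [14, 62]  (≈ [14.0000, 62.0000])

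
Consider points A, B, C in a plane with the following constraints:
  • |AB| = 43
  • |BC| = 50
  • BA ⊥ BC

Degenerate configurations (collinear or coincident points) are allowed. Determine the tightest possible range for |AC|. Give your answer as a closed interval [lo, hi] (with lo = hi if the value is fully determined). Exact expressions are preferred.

|AC| = √(4349)  (≈ 65.9469)

|AB| ∈ {43}
|BC| ∈ {50}
|AC| ∈ {√(4349)}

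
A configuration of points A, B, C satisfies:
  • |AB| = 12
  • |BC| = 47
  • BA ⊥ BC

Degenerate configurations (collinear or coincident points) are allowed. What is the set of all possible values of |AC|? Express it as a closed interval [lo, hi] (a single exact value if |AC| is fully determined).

|AC| = √(2353)  (≈ 48.5077)

|AB| ∈ {12}
|BC| ∈ {47}
|AC| ∈ {√(2353)}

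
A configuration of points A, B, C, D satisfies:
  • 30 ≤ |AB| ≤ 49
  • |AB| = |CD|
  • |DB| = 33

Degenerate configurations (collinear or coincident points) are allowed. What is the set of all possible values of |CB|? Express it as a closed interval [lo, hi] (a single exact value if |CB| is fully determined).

|CB| ∈ [0, 82]  (≈ [0.0000, 82.0000])

|AB| ∈ [30, 49]
|BD| ∈ {33}
|CD| ∈ [30, 49]
|AD| ∈ [0, 82]
|BC| ∈ [0, 82]
|AC| ∈ [0, 131]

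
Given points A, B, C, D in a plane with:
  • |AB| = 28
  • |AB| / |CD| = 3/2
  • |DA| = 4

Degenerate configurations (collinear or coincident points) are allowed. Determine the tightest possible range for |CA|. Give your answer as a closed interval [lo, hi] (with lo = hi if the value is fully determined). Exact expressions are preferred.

|CA| ∈ [44/3, 68/3]  (≈ [14.6667, 22.6667])

|AB| ∈ {28}
|AD| ∈ {4}
|CD| ∈ {56/3}
|BD| ∈ [24, 32]
|AC| ∈ [44/3, 68/3]
|BC| ∈ [16/3, 152/3]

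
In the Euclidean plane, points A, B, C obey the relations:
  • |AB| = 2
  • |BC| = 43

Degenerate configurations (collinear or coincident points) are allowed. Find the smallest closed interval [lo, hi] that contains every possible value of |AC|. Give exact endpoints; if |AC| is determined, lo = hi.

|AB| ∈ {2}
|BC| ∈ {43}
|AC| ∈ [41, 45]

|AC| ∈ [41, 45]  (≈ [41.0000, 45.0000])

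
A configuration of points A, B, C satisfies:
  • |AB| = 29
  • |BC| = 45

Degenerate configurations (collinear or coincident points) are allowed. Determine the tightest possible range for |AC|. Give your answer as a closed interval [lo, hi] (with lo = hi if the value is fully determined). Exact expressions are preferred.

|AB| ∈ {29}
|BC| ∈ {45}
|AC| ∈ [16, 74]

|AC| ∈ [16, 74]  (≈ [16.0000, 74.0000])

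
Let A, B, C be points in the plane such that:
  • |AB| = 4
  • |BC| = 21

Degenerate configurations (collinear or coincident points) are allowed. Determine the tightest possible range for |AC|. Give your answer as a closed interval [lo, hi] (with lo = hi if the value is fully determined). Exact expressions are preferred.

|AB| ∈ {4}
|BC| ∈ {21}
|AC| ∈ [17, 25]

|AC| ∈ [17, 25]  (≈ [17.0000, 25.0000])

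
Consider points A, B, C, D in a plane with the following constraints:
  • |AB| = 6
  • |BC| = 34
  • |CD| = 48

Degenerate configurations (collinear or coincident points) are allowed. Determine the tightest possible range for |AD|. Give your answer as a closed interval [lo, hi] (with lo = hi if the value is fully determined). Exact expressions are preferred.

|AB| ∈ {6}
|BC| ∈ {34}
|CD| ∈ {48}
|AC| ∈ [28, 40]
|BD| ∈ [14, 82]
|AD| ∈ [8, 88]

|AD| ∈ [8, 88]  (≈ [8.0000, 88.0000])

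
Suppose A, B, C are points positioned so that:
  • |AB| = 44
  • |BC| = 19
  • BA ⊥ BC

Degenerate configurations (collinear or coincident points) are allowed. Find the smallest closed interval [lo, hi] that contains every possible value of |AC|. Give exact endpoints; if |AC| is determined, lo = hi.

|AC| = √(2297)  (≈ 47.9270)

|AB| ∈ {44}
|BC| ∈ {19}
|AC| ∈ {√(2297)}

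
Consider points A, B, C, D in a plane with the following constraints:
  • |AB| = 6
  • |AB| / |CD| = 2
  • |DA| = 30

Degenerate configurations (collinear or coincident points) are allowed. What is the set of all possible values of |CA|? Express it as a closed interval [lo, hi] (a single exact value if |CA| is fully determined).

|AB| ∈ {6}
|AD| ∈ {30}
|CD| ∈ {3}
|BD| ∈ [24, 36]
|AC| ∈ [27, 33]
|BC| ∈ [21, 39]

|CA| ∈ [27, 33]  (≈ [27.0000, 33.0000])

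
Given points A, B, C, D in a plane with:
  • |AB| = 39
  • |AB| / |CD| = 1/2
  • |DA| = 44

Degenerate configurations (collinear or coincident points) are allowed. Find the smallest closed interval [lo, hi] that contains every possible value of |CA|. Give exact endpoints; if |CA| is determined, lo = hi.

|AB| ∈ {39}
|AD| ∈ {44}
|CD| ∈ {78}
|BD| ∈ [5, 83]
|AC| ∈ [34, 122]
|BC| ∈ [0, 161]

|CA| ∈ [34, 122]  (≈ [34.0000, 122.0000])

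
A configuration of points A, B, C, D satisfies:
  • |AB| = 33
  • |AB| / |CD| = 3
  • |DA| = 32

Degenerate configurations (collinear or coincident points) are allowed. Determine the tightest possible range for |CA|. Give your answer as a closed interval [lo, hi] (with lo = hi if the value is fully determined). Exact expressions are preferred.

|CA| ∈ [21, 43]  (≈ [21.0000, 43.0000])

|AB| ∈ {33}
|AD| ∈ {32}
|CD| ∈ {11}
|BD| ∈ [1, 65]
|AC| ∈ [21, 43]
|BC| ∈ [0, 76]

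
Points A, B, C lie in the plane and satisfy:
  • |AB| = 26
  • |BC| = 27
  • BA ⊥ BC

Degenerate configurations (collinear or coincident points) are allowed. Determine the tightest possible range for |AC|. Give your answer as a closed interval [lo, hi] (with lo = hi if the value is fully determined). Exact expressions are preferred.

|AC| = √(1405)  (≈ 37.4833)

|AB| ∈ {26}
|BC| ∈ {27}
|AC| ∈ {√(1405)}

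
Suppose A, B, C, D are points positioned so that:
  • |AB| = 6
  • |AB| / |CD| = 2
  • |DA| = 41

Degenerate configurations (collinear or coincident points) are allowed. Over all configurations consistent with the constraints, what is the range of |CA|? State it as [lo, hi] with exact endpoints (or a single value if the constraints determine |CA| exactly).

|CA| ∈ [38, 44]  (≈ [38.0000, 44.0000])

|AB| ∈ {6}
|AD| ∈ {41}
|CD| ∈ {3}
|BD| ∈ [35, 47]
|AC| ∈ [38, 44]
|BC| ∈ [32, 50]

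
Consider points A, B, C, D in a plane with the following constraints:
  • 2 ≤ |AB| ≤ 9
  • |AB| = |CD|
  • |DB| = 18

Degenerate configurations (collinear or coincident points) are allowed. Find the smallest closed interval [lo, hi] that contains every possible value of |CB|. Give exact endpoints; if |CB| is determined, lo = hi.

|CB| ∈ [9, 27]  (≈ [9.0000, 27.0000])

|AB| ∈ [2, 9]
|BD| ∈ {18}
|CD| ∈ [2, 9]
|AD| ∈ [9, 27]
|BC| ∈ [9, 27]
|AC| ∈ [0, 36]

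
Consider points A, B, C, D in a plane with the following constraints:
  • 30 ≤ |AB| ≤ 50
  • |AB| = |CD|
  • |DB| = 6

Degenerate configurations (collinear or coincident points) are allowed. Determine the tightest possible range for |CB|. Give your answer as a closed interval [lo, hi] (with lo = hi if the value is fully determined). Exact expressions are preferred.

|AB| ∈ [30, 50]
|BD| ∈ {6}
|CD| ∈ [30, 50]
|AD| ∈ [24, 56]
|BC| ∈ [24, 56]
|AC| ∈ [0, 106]

|CB| ∈ [24, 56]  (≈ [24.0000, 56.0000])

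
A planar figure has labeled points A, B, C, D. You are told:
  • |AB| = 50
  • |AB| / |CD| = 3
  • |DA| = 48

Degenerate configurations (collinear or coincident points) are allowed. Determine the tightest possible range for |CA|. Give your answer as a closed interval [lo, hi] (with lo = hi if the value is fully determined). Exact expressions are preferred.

|AB| ∈ {50}
|AD| ∈ {48}
|CD| ∈ {50/3}
|BD| ∈ [2, 98]
|AC| ∈ [94/3, 194/3]
|BC| ∈ [0, 344/3]

|CA| ∈ [94/3, 194/3]  (≈ [31.3333, 64.6667])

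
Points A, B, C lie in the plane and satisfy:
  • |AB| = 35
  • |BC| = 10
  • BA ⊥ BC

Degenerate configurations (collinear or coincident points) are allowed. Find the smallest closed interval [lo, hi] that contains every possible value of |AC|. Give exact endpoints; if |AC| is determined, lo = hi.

|AB| ∈ {35}
|BC| ∈ {10}
|AC| ∈ {5·√(53)}

|AC| = 5·√(53)  (≈ 36.4005)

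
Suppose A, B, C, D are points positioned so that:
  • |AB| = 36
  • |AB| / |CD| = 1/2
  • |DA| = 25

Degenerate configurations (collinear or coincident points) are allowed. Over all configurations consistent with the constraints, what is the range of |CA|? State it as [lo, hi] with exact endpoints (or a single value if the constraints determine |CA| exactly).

|CA| ∈ [47, 97]  (≈ [47.0000, 97.0000])

|AB| ∈ {36}
|AD| ∈ {25}
|CD| ∈ {72}
|BD| ∈ [11, 61]
|AC| ∈ [47, 97]
|BC| ∈ [11, 133]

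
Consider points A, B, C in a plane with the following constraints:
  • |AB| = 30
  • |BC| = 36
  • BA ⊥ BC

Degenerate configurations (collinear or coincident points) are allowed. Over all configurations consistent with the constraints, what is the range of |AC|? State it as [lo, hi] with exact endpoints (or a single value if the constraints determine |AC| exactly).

|AC| = 6·√(61)  (≈ 46.8615)

|AB| ∈ {30}
|BC| ∈ {36}
|AC| ∈ {6·√(61)}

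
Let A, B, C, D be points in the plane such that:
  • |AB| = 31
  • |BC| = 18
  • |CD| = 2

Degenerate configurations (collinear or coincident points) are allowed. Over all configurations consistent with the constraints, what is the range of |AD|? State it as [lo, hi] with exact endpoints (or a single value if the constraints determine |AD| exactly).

|AB| ∈ {31}
|BC| ∈ {18}
|CD| ∈ {2}
|AC| ∈ [13, 49]
|BD| ∈ [16, 20]
|AD| ∈ [11, 51]

|AD| ∈ [11, 51]  (≈ [11.0000, 51.0000])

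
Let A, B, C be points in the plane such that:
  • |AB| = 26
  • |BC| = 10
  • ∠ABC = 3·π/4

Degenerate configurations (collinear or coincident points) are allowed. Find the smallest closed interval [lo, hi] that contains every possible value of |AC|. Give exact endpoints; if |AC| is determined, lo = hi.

|AB| ∈ {26}
|BC| ∈ {10}
|AC| ∈ {2·√(65·√(2) + 194)}

|AC| = 2·√(65·√(2) + 194)  (≈ 33.8186)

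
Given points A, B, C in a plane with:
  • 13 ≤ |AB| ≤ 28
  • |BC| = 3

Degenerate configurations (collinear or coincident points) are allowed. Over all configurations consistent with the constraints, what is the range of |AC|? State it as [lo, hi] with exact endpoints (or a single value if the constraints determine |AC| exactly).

|AB| ∈ [13, 28]
|BC| ∈ {3}
|AC| ∈ [10, 31]

|AC| ∈ [10, 31]  (≈ [10.0000, 31.0000])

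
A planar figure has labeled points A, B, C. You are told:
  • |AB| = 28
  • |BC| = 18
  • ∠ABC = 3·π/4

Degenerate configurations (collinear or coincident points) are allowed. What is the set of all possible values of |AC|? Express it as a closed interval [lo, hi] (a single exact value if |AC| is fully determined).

|AC| = 2·√(126·√(2) + 277)  (≈ 42.6704)

|AB| ∈ {28}
|BC| ∈ {18}
|AC| ∈ {2·√(126·√(2) + 277)}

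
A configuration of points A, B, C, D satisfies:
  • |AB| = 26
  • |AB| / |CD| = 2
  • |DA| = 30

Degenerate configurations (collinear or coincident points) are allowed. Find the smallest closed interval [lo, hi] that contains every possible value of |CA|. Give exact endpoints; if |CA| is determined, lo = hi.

|AB| ∈ {26}
|AD| ∈ {30}
|CD| ∈ {13}
|BD| ∈ [4, 56]
|AC| ∈ [17, 43]
|BC| ∈ [0, 69]

|CA| ∈ [17, 43]  (≈ [17.0000, 43.0000])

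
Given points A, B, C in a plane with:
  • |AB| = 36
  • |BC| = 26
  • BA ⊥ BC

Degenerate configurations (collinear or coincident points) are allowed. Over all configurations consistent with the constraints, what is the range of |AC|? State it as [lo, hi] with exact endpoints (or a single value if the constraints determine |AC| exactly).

|AC| = 2·√(493)  (≈ 44.4072)

|AB| ∈ {36}
|BC| ∈ {26}
|AC| ∈ {2·√(493)}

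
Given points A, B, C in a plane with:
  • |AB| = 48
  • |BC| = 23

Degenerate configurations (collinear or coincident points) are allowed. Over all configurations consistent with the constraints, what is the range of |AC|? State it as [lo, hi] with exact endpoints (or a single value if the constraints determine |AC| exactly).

|AB| ∈ {48}
|BC| ∈ {23}
|AC| ∈ [25, 71]

|AC| ∈ [25, 71]  (≈ [25.0000, 71.0000])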